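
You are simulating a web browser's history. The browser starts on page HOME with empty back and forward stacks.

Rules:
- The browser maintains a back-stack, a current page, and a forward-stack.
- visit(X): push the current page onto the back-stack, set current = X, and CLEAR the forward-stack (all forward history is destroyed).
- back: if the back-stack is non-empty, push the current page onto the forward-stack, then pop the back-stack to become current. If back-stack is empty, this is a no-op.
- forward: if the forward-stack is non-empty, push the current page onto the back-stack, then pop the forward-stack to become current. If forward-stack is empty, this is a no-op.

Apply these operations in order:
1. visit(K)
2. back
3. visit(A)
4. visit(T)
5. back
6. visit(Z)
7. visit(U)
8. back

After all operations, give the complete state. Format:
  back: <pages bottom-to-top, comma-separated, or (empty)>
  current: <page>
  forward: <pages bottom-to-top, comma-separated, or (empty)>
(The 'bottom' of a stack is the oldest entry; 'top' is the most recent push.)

After 1 (visit(K)): cur=K back=1 fwd=0
After 2 (back): cur=HOME back=0 fwd=1
After 3 (visit(A)): cur=A back=1 fwd=0
After 4 (visit(T)): cur=T back=2 fwd=0
After 5 (back): cur=A back=1 fwd=1
After 6 (visit(Z)): cur=Z back=2 fwd=0
After 7 (visit(U)): cur=U back=3 fwd=0
After 8 (back): cur=Z back=2 fwd=1

Answer: back: HOME,A
current: Z
forward: U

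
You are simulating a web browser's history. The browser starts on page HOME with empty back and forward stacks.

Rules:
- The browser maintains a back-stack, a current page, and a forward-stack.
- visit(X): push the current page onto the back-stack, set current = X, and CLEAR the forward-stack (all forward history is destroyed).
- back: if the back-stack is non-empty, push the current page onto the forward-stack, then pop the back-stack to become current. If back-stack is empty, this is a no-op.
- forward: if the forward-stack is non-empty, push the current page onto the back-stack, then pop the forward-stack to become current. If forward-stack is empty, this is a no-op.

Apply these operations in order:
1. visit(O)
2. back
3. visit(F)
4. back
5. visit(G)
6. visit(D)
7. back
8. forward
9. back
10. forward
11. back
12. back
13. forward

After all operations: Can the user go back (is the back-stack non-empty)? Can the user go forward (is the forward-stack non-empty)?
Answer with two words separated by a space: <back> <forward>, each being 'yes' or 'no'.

After 1 (visit(O)): cur=O back=1 fwd=0
After 2 (back): cur=HOME back=0 fwd=1
After 3 (visit(F)): cur=F back=1 fwd=0
After 4 (back): cur=HOME back=0 fwd=1
After 5 (visit(G)): cur=G back=1 fwd=0
After 6 (visit(D)): cur=D back=2 fwd=0
After 7 (back): cur=G back=1 fwd=1
After 8 (forward): cur=D back=2 fwd=0
After 9 (back): cur=G back=1 fwd=1
After 10 (forward): cur=D back=2 fwd=0
After 11 (back): cur=G back=1 fwd=1
After 12 (back): cur=HOME back=0 fwd=2
After 13 (forward): cur=G back=1 fwd=1

Answer: yes yes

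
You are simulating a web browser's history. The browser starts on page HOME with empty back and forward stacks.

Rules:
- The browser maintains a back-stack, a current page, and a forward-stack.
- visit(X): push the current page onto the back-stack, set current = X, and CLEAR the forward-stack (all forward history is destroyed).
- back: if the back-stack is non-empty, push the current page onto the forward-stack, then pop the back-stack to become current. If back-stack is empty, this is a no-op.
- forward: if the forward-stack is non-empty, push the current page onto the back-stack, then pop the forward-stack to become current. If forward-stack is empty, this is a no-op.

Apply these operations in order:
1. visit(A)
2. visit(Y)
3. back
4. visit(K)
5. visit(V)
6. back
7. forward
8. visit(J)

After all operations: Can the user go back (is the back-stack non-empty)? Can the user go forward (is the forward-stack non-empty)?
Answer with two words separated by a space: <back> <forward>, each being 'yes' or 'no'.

Answer: yes no

Derivation:
After 1 (visit(A)): cur=A back=1 fwd=0
After 2 (visit(Y)): cur=Y back=2 fwd=0
After 3 (back): cur=A back=1 fwd=1
After 4 (visit(K)): cur=K back=2 fwd=0
After 5 (visit(V)): cur=V back=3 fwd=0
After 6 (back): cur=K back=2 fwd=1
After 7 (forward): cur=V back=3 fwd=0
After 8 (visit(J)): cur=J back=4 fwd=0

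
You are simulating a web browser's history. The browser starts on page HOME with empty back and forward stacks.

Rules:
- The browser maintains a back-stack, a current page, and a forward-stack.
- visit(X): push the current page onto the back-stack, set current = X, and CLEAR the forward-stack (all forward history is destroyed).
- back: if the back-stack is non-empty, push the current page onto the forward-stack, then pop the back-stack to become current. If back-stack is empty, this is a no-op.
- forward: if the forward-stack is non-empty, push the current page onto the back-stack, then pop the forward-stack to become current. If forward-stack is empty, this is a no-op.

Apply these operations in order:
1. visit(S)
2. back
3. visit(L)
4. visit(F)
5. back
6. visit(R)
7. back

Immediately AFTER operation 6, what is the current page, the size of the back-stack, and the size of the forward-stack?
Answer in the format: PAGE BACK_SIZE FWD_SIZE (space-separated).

After 1 (visit(S)): cur=S back=1 fwd=0
After 2 (back): cur=HOME back=0 fwd=1
After 3 (visit(L)): cur=L back=1 fwd=0
After 4 (visit(F)): cur=F back=2 fwd=0
After 5 (back): cur=L back=1 fwd=1
After 6 (visit(R)): cur=R back=2 fwd=0

R 2 0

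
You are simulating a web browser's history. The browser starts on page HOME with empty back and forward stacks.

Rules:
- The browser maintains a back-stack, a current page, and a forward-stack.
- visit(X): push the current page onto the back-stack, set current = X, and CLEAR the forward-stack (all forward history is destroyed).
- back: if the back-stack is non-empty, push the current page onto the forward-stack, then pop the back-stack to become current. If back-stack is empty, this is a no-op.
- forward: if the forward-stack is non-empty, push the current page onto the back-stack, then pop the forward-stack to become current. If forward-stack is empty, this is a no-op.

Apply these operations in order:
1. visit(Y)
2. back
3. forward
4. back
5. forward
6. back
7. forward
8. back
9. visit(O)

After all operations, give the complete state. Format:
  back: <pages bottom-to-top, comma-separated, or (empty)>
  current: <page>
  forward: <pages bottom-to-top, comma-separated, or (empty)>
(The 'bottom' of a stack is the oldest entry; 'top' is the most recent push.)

Answer: back: HOME
current: O
forward: (empty)

Derivation:
After 1 (visit(Y)): cur=Y back=1 fwd=0
After 2 (back): cur=HOME back=0 fwd=1
After 3 (forward): cur=Y back=1 fwd=0
After 4 (back): cur=HOME back=0 fwd=1
After 5 (forward): cur=Y back=1 fwd=0
After 6 (back): cur=HOME back=0 fwd=1
After 7 (forward): cur=Y back=1 fwd=0
After 8 (back): cur=HOME back=0 fwd=1
After 9 (visit(O)): cur=O back=1 fwd=0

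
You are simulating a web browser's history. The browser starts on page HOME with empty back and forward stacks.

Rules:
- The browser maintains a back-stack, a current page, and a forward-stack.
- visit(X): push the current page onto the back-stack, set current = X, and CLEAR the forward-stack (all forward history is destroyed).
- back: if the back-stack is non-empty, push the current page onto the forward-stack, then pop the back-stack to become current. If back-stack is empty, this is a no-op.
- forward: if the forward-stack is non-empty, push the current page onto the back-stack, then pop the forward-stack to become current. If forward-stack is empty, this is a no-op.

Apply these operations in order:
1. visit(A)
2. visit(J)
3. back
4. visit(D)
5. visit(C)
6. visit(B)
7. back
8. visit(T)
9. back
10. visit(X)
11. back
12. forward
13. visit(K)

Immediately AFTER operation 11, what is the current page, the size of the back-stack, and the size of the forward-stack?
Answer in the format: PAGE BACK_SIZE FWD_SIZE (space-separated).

After 1 (visit(A)): cur=A back=1 fwd=0
After 2 (visit(J)): cur=J back=2 fwd=0
After 3 (back): cur=A back=1 fwd=1
After 4 (visit(D)): cur=D back=2 fwd=0
After 5 (visit(C)): cur=C back=3 fwd=0
After 6 (visit(B)): cur=B back=4 fwd=0
After 7 (back): cur=C back=3 fwd=1
After 8 (visit(T)): cur=T back=4 fwd=0
After 9 (back): cur=C back=3 fwd=1
After 10 (visit(X)): cur=X back=4 fwd=0
After 11 (back): cur=C back=3 fwd=1

C 3 1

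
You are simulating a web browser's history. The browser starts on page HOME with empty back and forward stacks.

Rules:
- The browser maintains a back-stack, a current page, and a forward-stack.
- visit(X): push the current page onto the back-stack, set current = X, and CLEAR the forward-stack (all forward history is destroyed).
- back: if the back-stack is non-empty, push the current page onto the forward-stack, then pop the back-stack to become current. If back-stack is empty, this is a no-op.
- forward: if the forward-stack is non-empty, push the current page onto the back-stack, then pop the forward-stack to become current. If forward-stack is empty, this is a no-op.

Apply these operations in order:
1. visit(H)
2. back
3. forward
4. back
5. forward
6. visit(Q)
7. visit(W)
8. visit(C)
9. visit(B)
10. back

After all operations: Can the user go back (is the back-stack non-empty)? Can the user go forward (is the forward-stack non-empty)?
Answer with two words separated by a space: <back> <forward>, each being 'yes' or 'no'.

Answer: yes yes

Derivation:
After 1 (visit(H)): cur=H back=1 fwd=0
After 2 (back): cur=HOME back=0 fwd=1
After 3 (forward): cur=H back=1 fwd=0
After 4 (back): cur=HOME back=0 fwd=1
After 5 (forward): cur=H back=1 fwd=0
After 6 (visit(Q)): cur=Q back=2 fwd=0
After 7 (visit(W)): cur=W back=3 fwd=0
After 8 (visit(C)): cur=C back=4 fwd=0
After 9 (visit(B)): cur=B back=5 fwd=0
After 10 (back): cur=C back=4 fwd=1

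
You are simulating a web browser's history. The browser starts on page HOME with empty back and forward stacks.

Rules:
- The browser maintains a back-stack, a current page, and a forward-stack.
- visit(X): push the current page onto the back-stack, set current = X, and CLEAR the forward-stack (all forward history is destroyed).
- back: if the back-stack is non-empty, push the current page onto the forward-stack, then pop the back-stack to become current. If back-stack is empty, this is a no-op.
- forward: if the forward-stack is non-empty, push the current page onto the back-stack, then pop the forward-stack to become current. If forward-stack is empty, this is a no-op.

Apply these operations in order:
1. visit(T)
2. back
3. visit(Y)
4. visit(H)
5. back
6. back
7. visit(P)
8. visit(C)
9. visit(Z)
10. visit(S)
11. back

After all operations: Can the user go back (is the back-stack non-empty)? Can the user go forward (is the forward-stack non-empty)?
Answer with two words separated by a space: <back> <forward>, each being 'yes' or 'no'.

After 1 (visit(T)): cur=T back=1 fwd=0
After 2 (back): cur=HOME back=0 fwd=1
After 3 (visit(Y)): cur=Y back=1 fwd=0
After 4 (visit(H)): cur=H back=2 fwd=0
After 5 (back): cur=Y back=1 fwd=1
After 6 (back): cur=HOME back=0 fwd=2
After 7 (visit(P)): cur=P back=1 fwd=0
After 8 (visit(C)): cur=C back=2 fwd=0
After 9 (visit(Z)): cur=Z back=3 fwd=0
After 10 (visit(S)): cur=S back=4 fwd=0
After 11 (back): cur=Z back=3 fwd=1

Answer: yes yes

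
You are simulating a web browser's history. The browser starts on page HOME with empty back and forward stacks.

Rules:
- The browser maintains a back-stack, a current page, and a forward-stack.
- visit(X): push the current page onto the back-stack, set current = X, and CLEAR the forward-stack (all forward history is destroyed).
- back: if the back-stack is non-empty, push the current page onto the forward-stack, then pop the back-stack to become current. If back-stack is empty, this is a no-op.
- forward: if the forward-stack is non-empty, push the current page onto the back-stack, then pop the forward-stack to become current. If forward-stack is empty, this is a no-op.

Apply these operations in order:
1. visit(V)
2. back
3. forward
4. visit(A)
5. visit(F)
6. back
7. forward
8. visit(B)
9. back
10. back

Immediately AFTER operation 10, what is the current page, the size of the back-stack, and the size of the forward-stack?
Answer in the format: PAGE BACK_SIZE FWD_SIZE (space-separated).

After 1 (visit(V)): cur=V back=1 fwd=0
After 2 (back): cur=HOME back=0 fwd=1
After 3 (forward): cur=V back=1 fwd=0
After 4 (visit(A)): cur=A back=2 fwd=0
After 5 (visit(F)): cur=F back=3 fwd=0
After 6 (back): cur=A back=2 fwd=1
After 7 (forward): cur=F back=3 fwd=0
After 8 (visit(B)): cur=B back=4 fwd=0
After 9 (back): cur=F back=3 fwd=1
After 10 (back): cur=A back=2 fwd=2

A 2 2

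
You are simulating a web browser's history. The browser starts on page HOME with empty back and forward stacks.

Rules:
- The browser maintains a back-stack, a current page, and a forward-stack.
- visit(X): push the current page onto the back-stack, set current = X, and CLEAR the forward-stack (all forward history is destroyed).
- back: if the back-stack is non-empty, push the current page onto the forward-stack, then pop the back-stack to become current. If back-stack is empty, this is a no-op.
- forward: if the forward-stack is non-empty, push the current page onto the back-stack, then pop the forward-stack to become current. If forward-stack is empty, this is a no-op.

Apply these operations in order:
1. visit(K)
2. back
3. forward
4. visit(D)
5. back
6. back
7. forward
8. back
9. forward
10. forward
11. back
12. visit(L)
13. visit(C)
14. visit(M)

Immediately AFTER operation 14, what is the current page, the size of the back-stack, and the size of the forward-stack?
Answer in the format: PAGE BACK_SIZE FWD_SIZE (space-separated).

After 1 (visit(K)): cur=K back=1 fwd=0
After 2 (back): cur=HOME back=0 fwd=1
After 3 (forward): cur=K back=1 fwd=0
After 4 (visit(D)): cur=D back=2 fwd=0
After 5 (back): cur=K back=1 fwd=1
After 6 (back): cur=HOME back=0 fwd=2
After 7 (forward): cur=K back=1 fwd=1
After 8 (back): cur=HOME back=0 fwd=2
After 9 (forward): cur=K back=1 fwd=1
After 10 (forward): cur=D back=2 fwd=0
After 11 (back): cur=K back=1 fwd=1
After 12 (visit(L)): cur=L back=2 fwd=0
After 13 (visit(C)): cur=C back=3 fwd=0
After 14 (visit(M)): cur=M back=4 fwd=0

M 4 0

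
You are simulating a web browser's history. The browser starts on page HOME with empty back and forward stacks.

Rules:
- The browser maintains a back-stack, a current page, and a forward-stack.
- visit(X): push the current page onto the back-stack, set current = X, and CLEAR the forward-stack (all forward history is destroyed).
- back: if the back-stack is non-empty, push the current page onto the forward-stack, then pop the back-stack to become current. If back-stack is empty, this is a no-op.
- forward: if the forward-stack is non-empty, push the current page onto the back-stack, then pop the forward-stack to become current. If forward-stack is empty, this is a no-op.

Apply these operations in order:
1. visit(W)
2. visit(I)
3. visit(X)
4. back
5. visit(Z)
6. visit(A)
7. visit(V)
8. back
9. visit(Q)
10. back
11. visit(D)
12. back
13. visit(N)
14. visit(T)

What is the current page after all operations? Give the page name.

Answer: T

Derivation:
After 1 (visit(W)): cur=W back=1 fwd=0
After 2 (visit(I)): cur=I back=2 fwd=0
After 3 (visit(X)): cur=X back=3 fwd=0
After 4 (back): cur=I back=2 fwd=1
After 5 (visit(Z)): cur=Z back=3 fwd=0
After 6 (visit(A)): cur=A back=4 fwd=0
After 7 (visit(V)): cur=V back=5 fwd=0
After 8 (back): cur=A back=4 fwd=1
After 9 (visit(Q)): cur=Q back=5 fwd=0
After 10 (back): cur=A back=4 fwd=1
After 11 (visit(D)): cur=D back=5 fwd=0
After 12 (back): cur=A back=4 fwd=1
After 13 (visit(N)): cur=N back=5 fwd=0
After 14 (visit(T)): cur=T back=6 fwd=0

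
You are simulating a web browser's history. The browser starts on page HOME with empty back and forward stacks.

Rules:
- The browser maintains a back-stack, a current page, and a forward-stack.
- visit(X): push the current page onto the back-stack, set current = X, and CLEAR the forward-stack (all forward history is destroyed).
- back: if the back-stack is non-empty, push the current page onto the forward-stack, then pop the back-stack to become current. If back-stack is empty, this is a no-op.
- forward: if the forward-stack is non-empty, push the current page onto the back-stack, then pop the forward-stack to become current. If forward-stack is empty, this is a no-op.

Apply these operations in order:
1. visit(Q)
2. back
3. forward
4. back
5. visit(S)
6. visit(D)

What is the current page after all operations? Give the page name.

Answer: D

Derivation:
After 1 (visit(Q)): cur=Q back=1 fwd=0
After 2 (back): cur=HOME back=0 fwd=1
After 3 (forward): cur=Q back=1 fwd=0
After 4 (back): cur=HOME back=0 fwd=1
After 5 (visit(S)): cur=S back=1 fwd=0
After 6 (visit(D)): cur=D back=2 fwd=0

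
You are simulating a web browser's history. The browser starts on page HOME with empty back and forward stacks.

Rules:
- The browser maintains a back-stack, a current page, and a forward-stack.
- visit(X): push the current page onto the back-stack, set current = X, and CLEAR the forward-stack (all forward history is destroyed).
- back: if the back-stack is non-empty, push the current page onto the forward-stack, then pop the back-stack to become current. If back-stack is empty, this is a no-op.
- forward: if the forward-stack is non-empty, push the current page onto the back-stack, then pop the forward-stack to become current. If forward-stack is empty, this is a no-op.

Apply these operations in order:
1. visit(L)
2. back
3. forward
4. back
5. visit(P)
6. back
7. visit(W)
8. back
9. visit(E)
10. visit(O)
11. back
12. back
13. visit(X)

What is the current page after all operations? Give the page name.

After 1 (visit(L)): cur=L back=1 fwd=0
After 2 (back): cur=HOME back=0 fwd=1
After 3 (forward): cur=L back=1 fwd=0
After 4 (back): cur=HOME back=0 fwd=1
After 5 (visit(P)): cur=P back=1 fwd=0
After 6 (back): cur=HOME back=0 fwd=1
After 7 (visit(W)): cur=W back=1 fwd=0
After 8 (back): cur=HOME back=0 fwd=1
After 9 (visit(E)): cur=E back=1 fwd=0
After 10 (visit(O)): cur=O back=2 fwd=0
After 11 (back): cur=E back=1 fwd=1
After 12 (back): cur=HOME back=0 fwd=2
After 13 (visit(X)): cur=X back=1 fwd=0

Answer: X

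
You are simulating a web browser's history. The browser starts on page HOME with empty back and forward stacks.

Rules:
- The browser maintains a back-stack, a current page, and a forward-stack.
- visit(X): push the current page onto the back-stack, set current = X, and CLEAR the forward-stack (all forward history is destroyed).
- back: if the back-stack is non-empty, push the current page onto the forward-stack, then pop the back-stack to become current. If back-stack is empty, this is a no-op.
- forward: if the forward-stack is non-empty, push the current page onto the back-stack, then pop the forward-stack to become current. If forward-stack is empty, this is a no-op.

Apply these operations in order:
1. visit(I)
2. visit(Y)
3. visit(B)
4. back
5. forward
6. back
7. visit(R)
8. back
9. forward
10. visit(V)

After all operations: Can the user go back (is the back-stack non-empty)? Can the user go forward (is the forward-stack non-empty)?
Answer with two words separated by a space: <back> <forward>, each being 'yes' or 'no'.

After 1 (visit(I)): cur=I back=1 fwd=0
After 2 (visit(Y)): cur=Y back=2 fwd=0
After 3 (visit(B)): cur=B back=3 fwd=0
After 4 (back): cur=Y back=2 fwd=1
After 5 (forward): cur=B back=3 fwd=0
After 6 (back): cur=Y back=2 fwd=1
After 7 (visit(R)): cur=R back=3 fwd=0
After 8 (back): cur=Y back=2 fwd=1
After 9 (forward): cur=R back=3 fwd=0
After 10 (visit(V)): cur=V back=4 fwd=0

Answer: yes no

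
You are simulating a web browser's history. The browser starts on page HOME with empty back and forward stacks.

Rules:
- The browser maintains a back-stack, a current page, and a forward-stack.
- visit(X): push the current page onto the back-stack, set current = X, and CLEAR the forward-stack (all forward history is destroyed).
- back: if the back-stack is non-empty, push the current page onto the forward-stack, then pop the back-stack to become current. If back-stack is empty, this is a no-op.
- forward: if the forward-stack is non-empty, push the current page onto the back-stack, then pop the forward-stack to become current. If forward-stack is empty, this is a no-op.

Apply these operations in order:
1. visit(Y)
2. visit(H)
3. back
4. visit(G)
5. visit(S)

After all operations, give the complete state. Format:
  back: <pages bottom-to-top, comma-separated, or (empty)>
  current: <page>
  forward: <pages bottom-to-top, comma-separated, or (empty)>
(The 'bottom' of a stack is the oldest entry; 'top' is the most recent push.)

Answer: back: HOME,Y,G
current: S
forward: (empty)

Derivation:
After 1 (visit(Y)): cur=Y back=1 fwd=0
After 2 (visit(H)): cur=H back=2 fwd=0
After 3 (back): cur=Y back=1 fwd=1
After 4 (visit(G)): cur=G back=2 fwd=0
After 5 (visit(S)): cur=S back=3 fwd=0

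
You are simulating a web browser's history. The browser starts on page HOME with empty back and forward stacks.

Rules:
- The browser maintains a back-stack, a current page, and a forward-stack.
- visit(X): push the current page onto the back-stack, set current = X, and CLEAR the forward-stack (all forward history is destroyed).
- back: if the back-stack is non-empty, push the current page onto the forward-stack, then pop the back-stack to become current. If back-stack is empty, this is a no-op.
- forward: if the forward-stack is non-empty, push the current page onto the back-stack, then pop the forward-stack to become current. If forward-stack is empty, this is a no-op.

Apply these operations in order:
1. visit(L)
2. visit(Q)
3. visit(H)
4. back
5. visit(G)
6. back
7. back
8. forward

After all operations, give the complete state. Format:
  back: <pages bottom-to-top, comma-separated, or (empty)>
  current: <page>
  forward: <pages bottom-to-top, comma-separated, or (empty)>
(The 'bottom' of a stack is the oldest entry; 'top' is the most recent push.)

After 1 (visit(L)): cur=L back=1 fwd=0
After 2 (visit(Q)): cur=Q back=2 fwd=0
After 3 (visit(H)): cur=H back=3 fwd=0
After 4 (back): cur=Q back=2 fwd=1
After 5 (visit(G)): cur=G back=3 fwd=0
After 6 (back): cur=Q back=2 fwd=1
After 7 (back): cur=L back=1 fwd=2
After 8 (forward): cur=Q back=2 fwd=1

Answer: back: HOME,L
current: Q
forward: G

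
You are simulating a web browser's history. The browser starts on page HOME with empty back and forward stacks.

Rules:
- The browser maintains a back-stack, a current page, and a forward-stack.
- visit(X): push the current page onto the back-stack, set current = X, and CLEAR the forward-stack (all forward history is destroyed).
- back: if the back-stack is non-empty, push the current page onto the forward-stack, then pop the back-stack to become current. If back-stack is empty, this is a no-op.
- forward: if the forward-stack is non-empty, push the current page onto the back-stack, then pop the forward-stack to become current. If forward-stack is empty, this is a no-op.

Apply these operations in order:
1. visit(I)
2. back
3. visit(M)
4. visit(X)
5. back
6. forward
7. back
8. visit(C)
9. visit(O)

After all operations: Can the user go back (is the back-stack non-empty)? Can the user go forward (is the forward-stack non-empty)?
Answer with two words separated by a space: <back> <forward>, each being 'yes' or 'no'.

Answer: yes no

Derivation:
After 1 (visit(I)): cur=I back=1 fwd=0
After 2 (back): cur=HOME back=0 fwd=1
After 3 (visit(M)): cur=M back=1 fwd=0
After 4 (visit(X)): cur=X back=2 fwd=0
After 5 (back): cur=M back=1 fwd=1
After 6 (forward): cur=X back=2 fwd=0
After 7 (back): cur=M back=1 fwd=1
After 8 (visit(C)): cur=C back=2 fwd=0
After 9 (visit(O)): cur=O back=3 fwd=0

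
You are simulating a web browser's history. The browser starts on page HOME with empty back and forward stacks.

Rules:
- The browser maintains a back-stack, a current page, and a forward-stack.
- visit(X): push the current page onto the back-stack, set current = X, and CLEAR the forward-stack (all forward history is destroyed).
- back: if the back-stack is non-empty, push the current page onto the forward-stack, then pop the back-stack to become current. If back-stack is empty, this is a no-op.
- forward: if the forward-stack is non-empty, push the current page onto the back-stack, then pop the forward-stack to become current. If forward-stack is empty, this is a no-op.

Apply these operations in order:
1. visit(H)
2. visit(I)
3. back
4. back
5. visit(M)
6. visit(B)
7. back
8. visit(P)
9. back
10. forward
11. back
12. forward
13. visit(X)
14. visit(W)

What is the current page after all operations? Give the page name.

Answer: W

Derivation:
After 1 (visit(H)): cur=H back=1 fwd=0
After 2 (visit(I)): cur=I back=2 fwd=0
After 3 (back): cur=H back=1 fwd=1
After 4 (back): cur=HOME back=0 fwd=2
After 5 (visit(M)): cur=M back=1 fwd=0
After 6 (visit(B)): cur=B back=2 fwd=0
After 7 (back): cur=M back=1 fwd=1
After 8 (visit(P)): cur=P back=2 fwd=0
After 9 (back): cur=M back=1 fwd=1
After 10 (forward): cur=P back=2 fwd=0
After 11 (back): cur=M back=1 fwd=1
After 12 (forward): cur=P back=2 fwd=0
After 13 (visit(X)): cur=X back=3 fwd=0
After 14 (visit(W)): cur=W back=4 fwd=0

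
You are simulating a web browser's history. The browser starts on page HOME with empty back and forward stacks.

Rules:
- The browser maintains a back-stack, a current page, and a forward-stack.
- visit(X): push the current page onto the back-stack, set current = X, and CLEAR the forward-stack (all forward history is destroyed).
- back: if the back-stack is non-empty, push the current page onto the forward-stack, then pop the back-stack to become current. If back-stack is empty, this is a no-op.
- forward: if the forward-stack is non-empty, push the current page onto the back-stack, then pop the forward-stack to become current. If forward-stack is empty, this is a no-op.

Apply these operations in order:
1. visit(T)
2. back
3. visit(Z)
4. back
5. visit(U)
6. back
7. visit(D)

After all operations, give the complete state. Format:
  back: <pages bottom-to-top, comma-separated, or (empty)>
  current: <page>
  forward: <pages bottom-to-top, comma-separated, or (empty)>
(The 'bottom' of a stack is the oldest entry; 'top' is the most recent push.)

Answer: back: HOME
current: D
forward: (empty)

Derivation:
After 1 (visit(T)): cur=T back=1 fwd=0
After 2 (back): cur=HOME back=0 fwd=1
After 3 (visit(Z)): cur=Z back=1 fwd=0
After 4 (back): cur=HOME back=0 fwd=1
After 5 (visit(U)): cur=U back=1 fwd=0
After 6 (back): cur=HOME back=0 fwd=1
After 7 (visit(D)): cur=D back=1 fwd=0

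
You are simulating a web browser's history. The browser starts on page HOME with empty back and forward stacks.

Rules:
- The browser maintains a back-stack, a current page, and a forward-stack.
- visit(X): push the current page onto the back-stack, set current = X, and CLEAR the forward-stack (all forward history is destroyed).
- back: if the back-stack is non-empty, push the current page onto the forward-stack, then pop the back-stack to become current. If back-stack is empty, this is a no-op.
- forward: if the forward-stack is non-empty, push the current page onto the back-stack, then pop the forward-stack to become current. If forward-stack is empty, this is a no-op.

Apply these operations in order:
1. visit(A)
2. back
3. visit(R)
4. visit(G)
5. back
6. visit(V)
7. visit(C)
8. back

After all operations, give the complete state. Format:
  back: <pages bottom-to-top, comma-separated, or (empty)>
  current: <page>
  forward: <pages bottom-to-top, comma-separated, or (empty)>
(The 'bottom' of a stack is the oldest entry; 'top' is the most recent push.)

Answer: back: HOME,R
current: V
forward: C

Derivation:
After 1 (visit(A)): cur=A back=1 fwd=0
After 2 (back): cur=HOME back=0 fwd=1
After 3 (visit(R)): cur=R back=1 fwd=0
After 4 (visit(G)): cur=G back=2 fwd=0
After 5 (back): cur=R back=1 fwd=1
After 6 (visit(V)): cur=V back=2 fwd=0
After 7 (visit(C)): cur=C back=3 fwd=0
After 8 (back): cur=V back=2 fwd=1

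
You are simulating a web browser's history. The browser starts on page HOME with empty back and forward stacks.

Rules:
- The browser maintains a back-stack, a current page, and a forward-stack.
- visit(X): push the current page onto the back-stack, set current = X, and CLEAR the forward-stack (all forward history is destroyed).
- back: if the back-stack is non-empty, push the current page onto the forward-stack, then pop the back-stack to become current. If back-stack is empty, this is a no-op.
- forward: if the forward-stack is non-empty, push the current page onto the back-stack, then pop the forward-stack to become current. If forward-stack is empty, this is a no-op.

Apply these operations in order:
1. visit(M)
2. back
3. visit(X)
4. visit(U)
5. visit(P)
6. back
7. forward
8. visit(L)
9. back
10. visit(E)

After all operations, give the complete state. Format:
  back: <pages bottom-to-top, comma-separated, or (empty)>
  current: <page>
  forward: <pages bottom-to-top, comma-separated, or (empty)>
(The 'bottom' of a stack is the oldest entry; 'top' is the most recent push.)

Answer: back: HOME,X,U,P
current: E
forward: (empty)

Derivation:
After 1 (visit(M)): cur=M back=1 fwd=0
After 2 (back): cur=HOME back=0 fwd=1
After 3 (visit(X)): cur=X back=1 fwd=0
After 4 (visit(U)): cur=U back=2 fwd=0
After 5 (visit(P)): cur=P back=3 fwd=0
After 6 (back): cur=U back=2 fwd=1
After 7 (forward): cur=P back=3 fwd=0
After 8 (visit(L)): cur=L back=4 fwd=0
After 9 (back): cur=P back=3 fwd=1
After 10 (visit(E)): cur=E back=4 fwd=0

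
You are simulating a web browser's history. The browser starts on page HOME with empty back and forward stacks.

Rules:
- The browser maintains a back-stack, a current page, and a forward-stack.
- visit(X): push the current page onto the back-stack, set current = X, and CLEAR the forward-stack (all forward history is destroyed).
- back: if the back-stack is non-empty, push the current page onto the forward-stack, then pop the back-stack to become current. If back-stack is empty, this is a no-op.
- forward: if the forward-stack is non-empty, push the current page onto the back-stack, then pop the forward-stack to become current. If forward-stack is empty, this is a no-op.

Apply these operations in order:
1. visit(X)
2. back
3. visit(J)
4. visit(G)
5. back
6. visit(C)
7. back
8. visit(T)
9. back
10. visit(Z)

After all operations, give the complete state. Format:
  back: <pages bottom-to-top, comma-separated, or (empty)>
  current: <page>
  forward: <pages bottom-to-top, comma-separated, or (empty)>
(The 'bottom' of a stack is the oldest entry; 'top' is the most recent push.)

Answer: back: HOME,J
current: Z
forward: (empty)

Derivation:
After 1 (visit(X)): cur=X back=1 fwd=0
After 2 (back): cur=HOME back=0 fwd=1
After 3 (visit(J)): cur=J back=1 fwd=0
After 4 (visit(G)): cur=G back=2 fwd=0
After 5 (back): cur=J back=1 fwd=1
After 6 (visit(C)): cur=C back=2 fwd=0
After 7 (back): cur=J back=1 fwd=1
After 8 (visit(T)): cur=T back=2 fwd=0
After 9 (back): cur=J back=1 fwd=1
After 10 (visit(Z)): cur=Z back=2 fwd=0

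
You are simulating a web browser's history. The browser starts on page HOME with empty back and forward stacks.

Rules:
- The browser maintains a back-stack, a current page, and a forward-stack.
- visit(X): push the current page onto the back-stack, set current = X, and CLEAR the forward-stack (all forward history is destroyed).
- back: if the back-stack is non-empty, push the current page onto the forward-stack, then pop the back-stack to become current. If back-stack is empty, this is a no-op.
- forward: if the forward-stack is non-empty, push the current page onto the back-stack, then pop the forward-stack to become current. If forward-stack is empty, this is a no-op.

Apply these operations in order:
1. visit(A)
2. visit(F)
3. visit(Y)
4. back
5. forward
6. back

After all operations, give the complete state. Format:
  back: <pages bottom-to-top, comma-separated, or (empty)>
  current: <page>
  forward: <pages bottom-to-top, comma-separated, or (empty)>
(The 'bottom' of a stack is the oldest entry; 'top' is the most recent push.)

Answer: back: HOME,A
current: F
forward: Y

Derivation:
After 1 (visit(A)): cur=A back=1 fwd=0
After 2 (visit(F)): cur=F back=2 fwd=0
After 3 (visit(Y)): cur=Y back=3 fwd=0
After 4 (back): cur=F back=2 fwd=1
After 5 (forward): cur=Y back=3 fwd=0
After 6 (back): cur=F back=2 fwd=1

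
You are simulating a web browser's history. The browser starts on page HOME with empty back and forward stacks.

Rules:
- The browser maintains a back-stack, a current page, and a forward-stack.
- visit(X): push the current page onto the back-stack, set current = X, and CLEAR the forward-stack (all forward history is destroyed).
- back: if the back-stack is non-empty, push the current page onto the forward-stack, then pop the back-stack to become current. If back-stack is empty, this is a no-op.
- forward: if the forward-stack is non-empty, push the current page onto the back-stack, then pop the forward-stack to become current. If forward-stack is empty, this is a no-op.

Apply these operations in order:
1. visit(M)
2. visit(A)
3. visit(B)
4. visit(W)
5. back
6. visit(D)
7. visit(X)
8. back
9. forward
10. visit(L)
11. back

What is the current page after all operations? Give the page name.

Answer: X

Derivation:
After 1 (visit(M)): cur=M back=1 fwd=0
After 2 (visit(A)): cur=A back=2 fwd=0
After 3 (visit(B)): cur=B back=3 fwd=0
After 4 (visit(W)): cur=W back=4 fwd=0
After 5 (back): cur=B back=3 fwd=1
After 6 (visit(D)): cur=D back=4 fwd=0
After 7 (visit(X)): cur=X back=5 fwd=0
After 8 (back): cur=D back=4 fwd=1
After 9 (forward): cur=X back=5 fwd=0
After 10 (visit(L)): cur=L back=6 fwd=0
After 11 (back): cur=X back=5 fwd=1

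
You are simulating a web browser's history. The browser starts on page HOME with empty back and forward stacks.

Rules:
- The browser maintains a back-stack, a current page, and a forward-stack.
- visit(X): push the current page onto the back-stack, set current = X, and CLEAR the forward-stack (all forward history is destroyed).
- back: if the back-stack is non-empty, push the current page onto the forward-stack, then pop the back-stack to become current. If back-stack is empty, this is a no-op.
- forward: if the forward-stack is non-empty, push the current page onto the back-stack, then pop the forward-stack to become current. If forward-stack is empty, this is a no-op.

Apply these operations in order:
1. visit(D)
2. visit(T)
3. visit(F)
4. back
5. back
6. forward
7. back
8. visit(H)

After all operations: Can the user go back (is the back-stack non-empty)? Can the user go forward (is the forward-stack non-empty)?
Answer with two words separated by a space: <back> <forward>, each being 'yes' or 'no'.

After 1 (visit(D)): cur=D back=1 fwd=0
After 2 (visit(T)): cur=T back=2 fwd=0
After 3 (visit(F)): cur=F back=3 fwd=0
After 4 (back): cur=T back=2 fwd=1
After 5 (back): cur=D back=1 fwd=2
After 6 (forward): cur=T back=2 fwd=1
After 7 (back): cur=D back=1 fwd=2
After 8 (visit(H)): cur=H back=2 fwd=0

Answer: yes no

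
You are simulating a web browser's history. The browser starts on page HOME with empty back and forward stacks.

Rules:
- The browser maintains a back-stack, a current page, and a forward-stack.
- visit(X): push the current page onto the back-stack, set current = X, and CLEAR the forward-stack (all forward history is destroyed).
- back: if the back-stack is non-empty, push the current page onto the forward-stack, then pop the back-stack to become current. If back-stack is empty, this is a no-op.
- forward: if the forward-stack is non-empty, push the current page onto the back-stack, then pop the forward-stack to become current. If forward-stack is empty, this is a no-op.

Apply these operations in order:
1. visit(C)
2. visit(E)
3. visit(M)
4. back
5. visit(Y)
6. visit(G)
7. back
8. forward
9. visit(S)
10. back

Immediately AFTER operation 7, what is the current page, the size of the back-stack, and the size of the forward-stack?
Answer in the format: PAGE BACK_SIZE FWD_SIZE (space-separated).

After 1 (visit(C)): cur=C back=1 fwd=0
After 2 (visit(E)): cur=E back=2 fwd=0
After 3 (visit(M)): cur=M back=3 fwd=0
After 4 (back): cur=E back=2 fwd=1
After 5 (visit(Y)): cur=Y back=3 fwd=0
After 6 (visit(G)): cur=G back=4 fwd=0
After 7 (back): cur=Y back=3 fwd=1

Y 3 1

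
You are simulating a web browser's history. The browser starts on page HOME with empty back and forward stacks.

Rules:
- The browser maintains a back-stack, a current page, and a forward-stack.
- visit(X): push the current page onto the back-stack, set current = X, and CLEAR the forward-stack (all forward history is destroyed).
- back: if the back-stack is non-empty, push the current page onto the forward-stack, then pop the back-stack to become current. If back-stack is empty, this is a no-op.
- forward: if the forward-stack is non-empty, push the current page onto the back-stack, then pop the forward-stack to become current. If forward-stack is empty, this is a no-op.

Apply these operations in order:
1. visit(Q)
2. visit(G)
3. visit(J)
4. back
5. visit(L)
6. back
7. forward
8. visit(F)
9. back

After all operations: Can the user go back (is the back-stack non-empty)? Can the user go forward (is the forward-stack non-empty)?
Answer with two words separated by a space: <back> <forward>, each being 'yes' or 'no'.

After 1 (visit(Q)): cur=Q back=1 fwd=0
After 2 (visit(G)): cur=G back=2 fwd=0
After 3 (visit(J)): cur=J back=3 fwd=0
After 4 (back): cur=G back=2 fwd=1
After 5 (visit(L)): cur=L back=3 fwd=0
After 6 (back): cur=G back=2 fwd=1
After 7 (forward): cur=L back=3 fwd=0
After 8 (visit(F)): cur=F back=4 fwd=0
After 9 (back): cur=L back=3 fwd=1

Answer: yes yes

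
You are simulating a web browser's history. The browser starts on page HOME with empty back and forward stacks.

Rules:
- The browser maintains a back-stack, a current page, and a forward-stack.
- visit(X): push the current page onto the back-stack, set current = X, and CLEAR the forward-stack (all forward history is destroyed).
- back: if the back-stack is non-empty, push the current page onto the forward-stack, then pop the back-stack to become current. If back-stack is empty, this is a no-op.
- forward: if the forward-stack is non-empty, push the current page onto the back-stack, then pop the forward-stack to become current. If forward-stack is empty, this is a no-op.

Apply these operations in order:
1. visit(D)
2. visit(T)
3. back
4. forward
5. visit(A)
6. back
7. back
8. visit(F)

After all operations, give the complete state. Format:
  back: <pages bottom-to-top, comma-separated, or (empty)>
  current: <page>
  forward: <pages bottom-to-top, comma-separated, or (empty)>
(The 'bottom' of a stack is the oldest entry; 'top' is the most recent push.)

After 1 (visit(D)): cur=D back=1 fwd=0
After 2 (visit(T)): cur=T back=2 fwd=0
After 3 (back): cur=D back=1 fwd=1
After 4 (forward): cur=T back=2 fwd=0
After 5 (visit(A)): cur=A back=3 fwd=0
After 6 (back): cur=T back=2 fwd=1
After 7 (back): cur=D back=1 fwd=2
After 8 (visit(F)): cur=F back=2 fwd=0

Answer: back: HOME,D
current: F
forward: (empty)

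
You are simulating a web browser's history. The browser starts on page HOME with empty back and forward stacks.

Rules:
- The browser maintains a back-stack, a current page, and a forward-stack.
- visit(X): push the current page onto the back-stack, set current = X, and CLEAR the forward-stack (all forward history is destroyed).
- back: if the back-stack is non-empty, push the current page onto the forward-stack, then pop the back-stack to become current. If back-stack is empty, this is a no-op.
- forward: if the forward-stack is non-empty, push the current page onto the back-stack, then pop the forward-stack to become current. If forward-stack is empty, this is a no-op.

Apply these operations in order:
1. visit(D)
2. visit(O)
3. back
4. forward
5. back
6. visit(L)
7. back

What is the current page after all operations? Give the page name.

Answer: D

Derivation:
After 1 (visit(D)): cur=D back=1 fwd=0
After 2 (visit(O)): cur=O back=2 fwd=0
After 3 (back): cur=D back=1 fwd=1
After 4 (forward): cur=O back=2 fwd=0
After 5 (back): cur=D back=1 fwd=1
After 6 (visit(L)): cur=L back=2 fwd=0
After 7 (back): cur=D back=1 fwd=1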